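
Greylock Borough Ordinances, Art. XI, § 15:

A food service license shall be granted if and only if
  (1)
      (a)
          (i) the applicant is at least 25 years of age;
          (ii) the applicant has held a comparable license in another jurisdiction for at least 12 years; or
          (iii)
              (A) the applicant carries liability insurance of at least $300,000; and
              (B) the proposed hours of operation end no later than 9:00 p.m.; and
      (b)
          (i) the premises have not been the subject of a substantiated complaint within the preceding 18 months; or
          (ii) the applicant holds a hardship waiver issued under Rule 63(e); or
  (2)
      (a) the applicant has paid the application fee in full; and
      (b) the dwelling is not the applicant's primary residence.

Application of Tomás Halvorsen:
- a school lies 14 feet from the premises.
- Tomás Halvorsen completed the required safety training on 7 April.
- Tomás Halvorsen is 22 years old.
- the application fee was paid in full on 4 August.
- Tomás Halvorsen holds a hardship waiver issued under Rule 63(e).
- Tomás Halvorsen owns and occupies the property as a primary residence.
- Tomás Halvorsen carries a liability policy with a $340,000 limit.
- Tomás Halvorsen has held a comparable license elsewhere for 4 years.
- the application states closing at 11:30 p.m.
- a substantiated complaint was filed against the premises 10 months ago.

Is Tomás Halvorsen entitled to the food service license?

No — denied.

(i) age ≥ 25 — fails.
(ii) prior license ≥ 12 yr — not met.
(A) insurance ≥ $300,000 — satisfied.
(B) closes by 9 p.m. — fails.
(iii) = T AND F = false.
So (a) is not satisfied (F OR F OR F).
(i) no complaint in 18 mo. — not met.
(ii) hardship waiver — met.
(b): F OR T → true.
So (1) is not satisfied (F AND T).
(a) fee paid — holds.
(b) not (primary residence) — fails.
(2) = T AND F = false.
So Overall is not satisfied (F OR F).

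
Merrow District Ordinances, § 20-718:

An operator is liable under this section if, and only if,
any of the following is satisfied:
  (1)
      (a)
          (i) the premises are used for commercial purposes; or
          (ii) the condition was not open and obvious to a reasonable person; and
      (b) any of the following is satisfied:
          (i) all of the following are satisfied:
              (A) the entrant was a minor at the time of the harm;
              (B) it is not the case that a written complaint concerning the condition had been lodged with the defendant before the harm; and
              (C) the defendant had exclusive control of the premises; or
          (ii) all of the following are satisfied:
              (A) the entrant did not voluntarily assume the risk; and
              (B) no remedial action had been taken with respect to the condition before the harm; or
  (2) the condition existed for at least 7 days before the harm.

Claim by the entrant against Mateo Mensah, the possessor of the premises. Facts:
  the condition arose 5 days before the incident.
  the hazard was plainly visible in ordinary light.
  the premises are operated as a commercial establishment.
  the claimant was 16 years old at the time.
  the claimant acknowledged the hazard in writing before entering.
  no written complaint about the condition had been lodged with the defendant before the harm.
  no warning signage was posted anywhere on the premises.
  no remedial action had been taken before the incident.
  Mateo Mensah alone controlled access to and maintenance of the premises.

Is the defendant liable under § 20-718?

Yes — liable.

(i) commercial use — met.
(ii) not open/obvious — not met.
(a) = T OR F = true.
(A) entrant a minor — met.
(B) not (complaint lodged) — holds.
(C) exclusive control — met.
(i) = T AND T AND T = true.
(A) no assumed risk — not met.
(B) no remedial action — holds.
So (ii) is not satisfied (F AND T).
(b): T OR F → true.
(1): T AND T → true.
(2) condition ≥7 days old — not satisfied.
Overall: T OR F → true.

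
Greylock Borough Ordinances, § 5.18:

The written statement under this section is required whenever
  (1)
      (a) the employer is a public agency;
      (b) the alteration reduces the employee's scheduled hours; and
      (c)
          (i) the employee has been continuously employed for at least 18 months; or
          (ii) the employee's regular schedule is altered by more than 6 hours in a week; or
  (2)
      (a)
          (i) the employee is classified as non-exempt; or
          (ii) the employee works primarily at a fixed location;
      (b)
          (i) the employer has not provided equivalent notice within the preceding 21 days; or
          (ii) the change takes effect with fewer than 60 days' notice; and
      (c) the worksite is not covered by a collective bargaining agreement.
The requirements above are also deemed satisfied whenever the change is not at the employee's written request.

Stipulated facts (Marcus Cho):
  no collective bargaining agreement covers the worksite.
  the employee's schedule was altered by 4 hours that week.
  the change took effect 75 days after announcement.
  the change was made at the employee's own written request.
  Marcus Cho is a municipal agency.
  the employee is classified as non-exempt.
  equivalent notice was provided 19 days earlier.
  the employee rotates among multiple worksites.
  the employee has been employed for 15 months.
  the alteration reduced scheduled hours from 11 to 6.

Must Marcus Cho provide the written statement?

(a) public agency — met.
(b) hours reduced — met.
(i) tenure ≥ 18 mo. — fails.
(ii) schedule shift > 6h — fails.
So (c) is not satisfied (F OR F).
(1) = T AND T AND F = false.
(i) non-exempt — holds.
(ii) fixed location — not satisfied.
(a) = T OR F = true.
(i) no recent notice — not met.
(ii) < 60 days' notice — fails.
(b) = F OR F = false.
(c) no CBA — met.
So (2) is not satisfied (T AND F AND T).
Overall: F OR F → false.
Exception (not employee-requested) — not satisfied.
Result: main false OR exception false → false.

No — not required.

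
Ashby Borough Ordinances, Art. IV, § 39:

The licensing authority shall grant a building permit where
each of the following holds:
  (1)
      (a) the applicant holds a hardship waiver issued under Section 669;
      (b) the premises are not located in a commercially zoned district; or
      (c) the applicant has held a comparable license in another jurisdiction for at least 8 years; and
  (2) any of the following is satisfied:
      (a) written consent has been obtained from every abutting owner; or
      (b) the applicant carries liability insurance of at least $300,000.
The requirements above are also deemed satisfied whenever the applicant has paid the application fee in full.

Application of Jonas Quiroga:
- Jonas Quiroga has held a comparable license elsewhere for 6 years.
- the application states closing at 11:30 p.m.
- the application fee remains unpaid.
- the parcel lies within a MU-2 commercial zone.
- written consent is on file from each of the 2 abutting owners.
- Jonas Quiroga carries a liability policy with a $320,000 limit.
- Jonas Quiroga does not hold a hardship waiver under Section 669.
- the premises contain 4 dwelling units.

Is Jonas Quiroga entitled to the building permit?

(a) hardship waiver — not satisfied.
(b) not (commercially zoned) — not satisfied.
(c) prior license ≥ 8 yr — fails.
(1): F OR F OR F → false.
(a) all abutters consent — satisfied.
(b) insurance ≥ $300,000 — met.
(2) = T OR T = true.
Overall = F AND T = false.
Exception (fee paid) — not satisfied.
Result: main false OR exception false → false.

No — denied.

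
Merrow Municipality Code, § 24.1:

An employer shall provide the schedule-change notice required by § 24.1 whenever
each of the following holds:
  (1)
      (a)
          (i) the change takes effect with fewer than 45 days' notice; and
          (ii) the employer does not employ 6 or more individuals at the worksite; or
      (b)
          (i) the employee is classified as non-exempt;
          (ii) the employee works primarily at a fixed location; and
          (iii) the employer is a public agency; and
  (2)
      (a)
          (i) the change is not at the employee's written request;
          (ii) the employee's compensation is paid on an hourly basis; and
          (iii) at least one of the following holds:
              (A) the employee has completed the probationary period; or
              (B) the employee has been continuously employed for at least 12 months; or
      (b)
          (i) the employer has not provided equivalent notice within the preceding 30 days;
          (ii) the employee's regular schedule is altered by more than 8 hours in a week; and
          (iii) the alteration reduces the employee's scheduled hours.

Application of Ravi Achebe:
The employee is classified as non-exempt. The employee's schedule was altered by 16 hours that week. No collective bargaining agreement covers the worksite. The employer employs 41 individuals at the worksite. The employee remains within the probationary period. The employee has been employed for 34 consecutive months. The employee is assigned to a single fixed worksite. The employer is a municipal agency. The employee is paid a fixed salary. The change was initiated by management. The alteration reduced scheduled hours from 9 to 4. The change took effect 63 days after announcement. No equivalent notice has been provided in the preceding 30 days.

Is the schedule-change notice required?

Yes — required.

(i) < 45 days' notice — not satisfied.
(ii) not (≥ 6 at site) — not met.
(a) = F AND F = false.
(i) non-exempt — met.
(ii) fixed location — satisfied.
(iii) public agency — holds.
(b): T AND T AND T → true.
(1) = F OR T = true.
(i) not employee-requested — holds.
(ii) hourly-paid — not satisfied.
(A) past probation — fails.
(B) tenure ≥ 12 mo. — holds.
(iii): F OR T → true.
(a) = T AND F AND T = false.
(i) no recent notice — holds.
(ii) schedule shift > 8h — holds.
(iii) hours reduced — holds.
So (b) is satisfied (T AND T AND T).
So (2) is satisfied (F OR T).
Overall: T AND T → true.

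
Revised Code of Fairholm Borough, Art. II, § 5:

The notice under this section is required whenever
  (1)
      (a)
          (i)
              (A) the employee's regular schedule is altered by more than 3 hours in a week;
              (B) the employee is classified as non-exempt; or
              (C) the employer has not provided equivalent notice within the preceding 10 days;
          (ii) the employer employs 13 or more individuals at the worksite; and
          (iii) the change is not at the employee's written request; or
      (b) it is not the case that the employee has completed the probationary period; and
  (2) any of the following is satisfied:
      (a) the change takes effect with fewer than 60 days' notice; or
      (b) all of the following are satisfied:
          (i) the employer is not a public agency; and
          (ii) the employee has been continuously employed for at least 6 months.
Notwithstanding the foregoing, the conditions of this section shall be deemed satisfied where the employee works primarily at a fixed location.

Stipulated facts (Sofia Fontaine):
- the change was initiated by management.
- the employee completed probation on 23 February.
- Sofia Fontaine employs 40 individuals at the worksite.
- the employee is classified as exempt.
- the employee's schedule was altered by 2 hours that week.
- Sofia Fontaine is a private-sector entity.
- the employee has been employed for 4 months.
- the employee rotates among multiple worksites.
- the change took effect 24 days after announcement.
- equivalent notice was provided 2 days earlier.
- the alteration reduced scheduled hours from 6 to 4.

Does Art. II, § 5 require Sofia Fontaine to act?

(A) schedule shift > 3h — fails.
(B) non-exempt — not met.
(C) no recent notice — fails.
(i) = F OR F OR F = false.
(ii) ≥ 13 at site — holds.
(iii) not employee-requested — holds.
(a): F AND T AND T → false.
(b) not (past probation) — not satisfied.
(1): F OR F → false.
(a) < 60 days' notice — holds.
(i) not (public agency) — holds.
(ii) tenure ≥ 6 mo. — fails.
(b) = T AND F = false.
(2) = T OR F = true.
Overall = F AND T = false.
Exception (fixed location) — not satisfied.
Result: main false OR exception false → false.

No — not required.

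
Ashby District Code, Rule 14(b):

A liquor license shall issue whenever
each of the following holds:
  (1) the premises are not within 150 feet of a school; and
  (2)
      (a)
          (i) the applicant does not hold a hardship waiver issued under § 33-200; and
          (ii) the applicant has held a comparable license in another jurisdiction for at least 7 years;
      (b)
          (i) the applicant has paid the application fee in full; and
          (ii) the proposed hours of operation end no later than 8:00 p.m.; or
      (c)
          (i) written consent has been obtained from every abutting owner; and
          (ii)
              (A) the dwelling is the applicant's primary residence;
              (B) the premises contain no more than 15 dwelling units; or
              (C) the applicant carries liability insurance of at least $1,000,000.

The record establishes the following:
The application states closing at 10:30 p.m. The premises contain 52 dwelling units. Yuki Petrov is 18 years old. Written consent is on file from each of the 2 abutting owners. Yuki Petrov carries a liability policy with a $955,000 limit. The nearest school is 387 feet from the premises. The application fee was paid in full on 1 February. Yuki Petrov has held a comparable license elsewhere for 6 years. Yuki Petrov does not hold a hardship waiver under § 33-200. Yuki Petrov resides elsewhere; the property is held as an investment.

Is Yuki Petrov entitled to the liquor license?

No — denied.

(1) ≥150 ft from school — holds.
(i) not (hardship waiver) — satisfied.
(ii) prior license ≥ 7 yr — fails.
(a) = T AND F = false.
(i) fee paid — holds.
(ii) closes by 8 p.m. — not met.
(b): T AND F → false.
(i) all abutters consent — met.
(A) primary residence — not met.
(B) ≤ 15 units — not met.
(C) insurance ≥ $1,000,000 — fails.
So (ii) is not satisfied (F OR F OR F).
(c) = T AND F = false.
So (2) is not satisfied (F OR F OR F).
Overall = T AND F = false.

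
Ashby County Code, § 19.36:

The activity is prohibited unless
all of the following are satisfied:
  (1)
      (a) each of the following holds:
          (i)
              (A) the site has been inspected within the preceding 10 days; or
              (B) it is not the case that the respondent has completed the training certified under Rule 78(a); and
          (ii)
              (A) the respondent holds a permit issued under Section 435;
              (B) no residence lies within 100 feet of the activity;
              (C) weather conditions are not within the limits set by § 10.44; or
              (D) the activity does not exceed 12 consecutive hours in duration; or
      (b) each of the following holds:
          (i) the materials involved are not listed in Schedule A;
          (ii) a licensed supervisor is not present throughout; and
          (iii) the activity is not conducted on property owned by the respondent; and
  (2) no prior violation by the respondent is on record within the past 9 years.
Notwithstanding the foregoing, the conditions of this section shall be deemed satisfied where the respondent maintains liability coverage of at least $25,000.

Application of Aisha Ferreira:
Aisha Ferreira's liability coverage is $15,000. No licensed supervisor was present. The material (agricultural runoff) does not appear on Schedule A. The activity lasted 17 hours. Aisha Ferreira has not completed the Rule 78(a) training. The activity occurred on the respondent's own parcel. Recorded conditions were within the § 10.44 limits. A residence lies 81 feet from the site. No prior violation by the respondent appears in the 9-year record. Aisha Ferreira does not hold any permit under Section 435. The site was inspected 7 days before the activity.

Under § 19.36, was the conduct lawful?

No — unlawful.

(A) site inspected — met.
(B) not (training certified) — met.
(i) = T OR T = true.
(A) holds permit — not satisfied.
(B) no residence in 100 ft — not met.
(C) not (weather ok) — fails.
(D) ≤ 12 hrs duration — not satisfied.
So (ii) is not satisfied (F OR F OR F OR F).
So (a) is not satisfied (T AND F).
(i) not (Schedule A material) — satisfied.
(ii) not (supervisor present) — satisfied.
(iii) not (own property) — fails.
(b): T AND T AND F → false.
(1) = F OR F = false.
(2) no prior violation — satisfied.
Overall: F AND T → false.
Exception (coverage ≥ $25,000) — not satisfied.
Result: main false OR exception false → false.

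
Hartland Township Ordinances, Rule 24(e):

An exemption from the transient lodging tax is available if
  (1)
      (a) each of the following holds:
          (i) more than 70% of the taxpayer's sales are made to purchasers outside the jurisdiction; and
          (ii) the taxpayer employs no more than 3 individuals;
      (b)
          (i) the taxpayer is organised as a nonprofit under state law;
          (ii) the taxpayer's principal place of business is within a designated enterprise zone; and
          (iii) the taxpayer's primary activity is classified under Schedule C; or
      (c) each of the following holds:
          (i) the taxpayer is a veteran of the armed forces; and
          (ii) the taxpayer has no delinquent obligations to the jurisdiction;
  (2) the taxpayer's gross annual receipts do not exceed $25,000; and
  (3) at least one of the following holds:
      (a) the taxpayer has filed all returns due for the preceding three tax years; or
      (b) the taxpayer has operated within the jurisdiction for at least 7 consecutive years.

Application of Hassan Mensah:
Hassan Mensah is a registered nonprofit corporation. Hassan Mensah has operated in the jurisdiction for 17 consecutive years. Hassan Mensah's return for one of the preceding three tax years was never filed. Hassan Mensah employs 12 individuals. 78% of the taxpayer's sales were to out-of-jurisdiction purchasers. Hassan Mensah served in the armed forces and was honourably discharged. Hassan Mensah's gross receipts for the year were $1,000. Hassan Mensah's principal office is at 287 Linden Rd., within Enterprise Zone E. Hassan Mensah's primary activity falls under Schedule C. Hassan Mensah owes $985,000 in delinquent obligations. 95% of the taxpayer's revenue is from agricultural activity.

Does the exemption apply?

(i) >70% out-of-jur. sales — holds.
(ii) ≤ 3 employees — not satisfied.
(a): T AND F → false.
(i) nonprofit — holds.
(ii) in enterprise zone — satisfied.
(iii) Schedule C activity — met.
(b) = T AND T AND T = true.
(i) veteran — met.
(ii) no delinquency — fails.
(c) = T AND F = false.
(1): F OR T OR F → true.
(2) receipts ≤ $25,000 — met.
(a) returns current — not met.
(b) ≥ 7 yrs in jurisdiction — satisfied.
So (3) is satisfied (F OR T).
Overall = T AND T AND T = true.

Yes — exempt.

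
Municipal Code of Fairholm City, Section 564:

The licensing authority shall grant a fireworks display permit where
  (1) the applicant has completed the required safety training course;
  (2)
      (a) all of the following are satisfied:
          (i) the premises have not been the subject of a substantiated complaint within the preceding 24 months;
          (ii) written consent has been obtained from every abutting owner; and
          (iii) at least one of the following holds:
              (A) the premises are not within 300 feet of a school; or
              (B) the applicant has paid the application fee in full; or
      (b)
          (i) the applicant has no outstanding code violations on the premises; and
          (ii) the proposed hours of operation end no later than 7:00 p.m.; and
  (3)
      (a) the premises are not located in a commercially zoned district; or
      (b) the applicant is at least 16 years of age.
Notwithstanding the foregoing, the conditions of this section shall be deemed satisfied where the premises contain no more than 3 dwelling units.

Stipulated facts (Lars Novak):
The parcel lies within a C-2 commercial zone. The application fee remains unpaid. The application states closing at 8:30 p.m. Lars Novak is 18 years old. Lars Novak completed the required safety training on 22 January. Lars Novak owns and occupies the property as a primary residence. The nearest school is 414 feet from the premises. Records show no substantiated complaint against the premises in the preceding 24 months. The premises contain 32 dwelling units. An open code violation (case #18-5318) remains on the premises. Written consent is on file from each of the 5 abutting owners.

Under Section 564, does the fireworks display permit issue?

Yes — granted.

(1) safety training — satisfied.
(i) no complaint in 24 mo. — holds.
(ii) all abutters consent — satisfied.
(A) ≥300 ft from school — met.
(B) fee paid — not met.
(iii) = T OR F = true.
So (a) is satisfied (T AND T AND T).
(i) no code violations — fails.
(ii) closes by 7 p.m. — not satisfied.
(b) = F AND F = false.
(2) = T OR F = true.
(a) not (commercially zoned) — not met.
(b) age ≥ 16 — satisfied.
(3) = F OR T = true.
Overall: T AND T AND T → true.
Exception (≤ 3 units) — not satisfied.
Result: main true OR exception false → true.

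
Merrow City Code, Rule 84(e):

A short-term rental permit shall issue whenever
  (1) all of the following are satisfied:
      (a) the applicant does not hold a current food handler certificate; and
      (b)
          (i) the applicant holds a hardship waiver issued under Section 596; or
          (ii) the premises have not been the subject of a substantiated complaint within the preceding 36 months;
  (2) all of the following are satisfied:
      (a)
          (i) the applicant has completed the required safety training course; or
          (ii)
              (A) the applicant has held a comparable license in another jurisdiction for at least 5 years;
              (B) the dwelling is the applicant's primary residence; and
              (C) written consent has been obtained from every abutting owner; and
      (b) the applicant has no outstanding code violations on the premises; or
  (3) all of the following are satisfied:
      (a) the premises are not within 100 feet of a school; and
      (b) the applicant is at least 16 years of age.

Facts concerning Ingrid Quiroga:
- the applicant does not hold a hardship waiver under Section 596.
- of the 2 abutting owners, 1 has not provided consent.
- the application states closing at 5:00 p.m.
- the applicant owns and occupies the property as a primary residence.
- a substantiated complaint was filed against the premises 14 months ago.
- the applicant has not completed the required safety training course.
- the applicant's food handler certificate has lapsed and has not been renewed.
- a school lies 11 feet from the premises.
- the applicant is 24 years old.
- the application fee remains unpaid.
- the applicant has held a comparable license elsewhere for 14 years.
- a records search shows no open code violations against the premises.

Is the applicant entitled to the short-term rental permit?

No — denied.

(a) not (food handler cert.) — satisfied.
(i) hardship waiver — fails.
(ii) no complaint in 36 mo. — fails.
(b): F OR F → false.
So (1) is not satisfied (T AND F).
(i) safety training — not met.
(A) prior license ≥ 5 yr — satisfied.
(B) primary residence — holds.
(C) all abutters consent — fails.
So (ii) is not satisfied (T AND T AND F).
(a) = F OR F = false.
(b) no code violations — met.
(2): F AND T → false.
(a) ≥100 ft from school — fails.
(b) age ≥ 16 — holds.
(3) = F AND T = false.
So Overall is not satisfied (F OR F OR F).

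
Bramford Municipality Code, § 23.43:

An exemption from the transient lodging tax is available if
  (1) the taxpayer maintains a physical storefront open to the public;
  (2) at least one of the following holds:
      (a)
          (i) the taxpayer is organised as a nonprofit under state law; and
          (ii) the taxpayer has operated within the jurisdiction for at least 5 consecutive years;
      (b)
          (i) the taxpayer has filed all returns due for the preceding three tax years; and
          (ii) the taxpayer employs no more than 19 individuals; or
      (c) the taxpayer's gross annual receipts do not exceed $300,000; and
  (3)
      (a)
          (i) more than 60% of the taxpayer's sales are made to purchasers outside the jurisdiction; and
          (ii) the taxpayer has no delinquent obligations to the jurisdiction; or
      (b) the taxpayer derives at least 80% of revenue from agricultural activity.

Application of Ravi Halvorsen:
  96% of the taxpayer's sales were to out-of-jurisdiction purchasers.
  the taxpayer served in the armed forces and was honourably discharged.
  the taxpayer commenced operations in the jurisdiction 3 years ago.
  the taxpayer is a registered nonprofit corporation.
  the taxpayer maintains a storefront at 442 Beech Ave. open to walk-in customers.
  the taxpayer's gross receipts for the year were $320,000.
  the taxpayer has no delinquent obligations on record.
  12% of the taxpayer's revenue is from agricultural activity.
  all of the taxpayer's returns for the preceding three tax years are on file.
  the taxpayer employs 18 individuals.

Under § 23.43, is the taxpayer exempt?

(1) has storefront — met.
(i) nonprofit — satisfied.
(ii) ≥ 5 yrs in jurisdiction — fails.
(a): T AND F → false.
(i) returns current — satisfied.
(ii) ≤ 19 employees — met.
So (b) is satisfied (T AND T).
(c) receipts ≤ $300,000 — not satisfied.
So (2) is satisfied (F OR T OR F).
(i) >60% out-of-jur. sales — satisfied.
(ii) no delinquency — satisfied.
(a): T AND T → true.
(b) ≥80% agricultural — fails.
(3): T OR F → true.
Overall: T AND T AND T → true.

Yes — exempt.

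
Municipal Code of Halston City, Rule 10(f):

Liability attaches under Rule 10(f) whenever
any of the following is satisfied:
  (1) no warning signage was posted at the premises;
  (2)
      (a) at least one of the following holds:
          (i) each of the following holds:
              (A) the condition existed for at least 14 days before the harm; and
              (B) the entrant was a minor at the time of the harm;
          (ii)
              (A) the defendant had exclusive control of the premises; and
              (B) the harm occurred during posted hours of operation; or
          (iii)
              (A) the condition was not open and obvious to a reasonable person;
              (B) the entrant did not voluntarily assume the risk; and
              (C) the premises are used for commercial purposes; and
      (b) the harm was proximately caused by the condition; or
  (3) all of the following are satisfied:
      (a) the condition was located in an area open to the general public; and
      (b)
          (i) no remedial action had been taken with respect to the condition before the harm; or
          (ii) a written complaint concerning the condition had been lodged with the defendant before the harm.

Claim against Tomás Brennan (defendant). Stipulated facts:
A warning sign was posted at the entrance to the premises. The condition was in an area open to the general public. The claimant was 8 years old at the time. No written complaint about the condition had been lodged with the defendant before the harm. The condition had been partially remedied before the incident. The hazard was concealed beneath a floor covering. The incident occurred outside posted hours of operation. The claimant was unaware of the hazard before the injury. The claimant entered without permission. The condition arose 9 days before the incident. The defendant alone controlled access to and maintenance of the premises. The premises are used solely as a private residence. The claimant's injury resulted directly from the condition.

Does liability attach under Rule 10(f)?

(1) no signage posted — fails.
(A) condition ≥14 days old — not satisfied.
(B) entrant a minor — satisfied.
So (i) is not satisfied (F AND T).
(A) exclusive control — satisfied.
(B) during posted hours — fails.
(ii) = T AND F = false.
(A) not open/obvious — met.
(B) no assumed risk — met.
(C) commercial use — not met.
So (iii) is not satisfied (T AND T AND F).
(a) = F OR F OR F = false.
(b) proximate cause — met.
So (2) is not satisfied (F AND T).
(a) public area — met.
(i) no remedial action — fails.
(ii) complaint lodged — fails.
(b): F OR F → false.
(3): T AND F → false.
Overall = F OR F OR F = false.

No — not liable.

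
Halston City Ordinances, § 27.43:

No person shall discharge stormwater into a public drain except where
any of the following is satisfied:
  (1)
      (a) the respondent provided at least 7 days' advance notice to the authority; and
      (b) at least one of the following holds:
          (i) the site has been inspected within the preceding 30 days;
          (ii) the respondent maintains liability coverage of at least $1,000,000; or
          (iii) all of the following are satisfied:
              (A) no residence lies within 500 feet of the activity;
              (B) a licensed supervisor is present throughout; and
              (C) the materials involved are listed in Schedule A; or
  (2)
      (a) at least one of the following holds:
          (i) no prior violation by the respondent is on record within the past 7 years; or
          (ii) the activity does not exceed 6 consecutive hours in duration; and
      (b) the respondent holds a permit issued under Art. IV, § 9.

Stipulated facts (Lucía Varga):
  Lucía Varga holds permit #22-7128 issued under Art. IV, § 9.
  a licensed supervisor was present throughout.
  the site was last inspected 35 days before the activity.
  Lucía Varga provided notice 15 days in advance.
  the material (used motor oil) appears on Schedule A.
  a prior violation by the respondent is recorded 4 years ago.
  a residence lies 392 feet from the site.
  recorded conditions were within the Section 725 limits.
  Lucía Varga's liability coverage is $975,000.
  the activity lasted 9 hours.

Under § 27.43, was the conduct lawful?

No — unlawful.

(a) ≥7 days' notice — met.
(i) site inspected — fails.
(ii) coverage ≥ $1,000,000 — not satisfied.
(A) no residence in 500 ft — fails.
(B) supervisor present — met.
(C) Schedule A material — holds.
So (iii) is not satisfied (F AND T AND T).
(b): F OR F OR F → false.
So (1) is not satisfied (T AND F).
(i) no prior violation — not met.
(ii) ≤ 6 hrs duration — fails.
(a) = F OR F = false.
(b) holds permit — met.
(2) = F AND T = false.
Overall = F OR F = false.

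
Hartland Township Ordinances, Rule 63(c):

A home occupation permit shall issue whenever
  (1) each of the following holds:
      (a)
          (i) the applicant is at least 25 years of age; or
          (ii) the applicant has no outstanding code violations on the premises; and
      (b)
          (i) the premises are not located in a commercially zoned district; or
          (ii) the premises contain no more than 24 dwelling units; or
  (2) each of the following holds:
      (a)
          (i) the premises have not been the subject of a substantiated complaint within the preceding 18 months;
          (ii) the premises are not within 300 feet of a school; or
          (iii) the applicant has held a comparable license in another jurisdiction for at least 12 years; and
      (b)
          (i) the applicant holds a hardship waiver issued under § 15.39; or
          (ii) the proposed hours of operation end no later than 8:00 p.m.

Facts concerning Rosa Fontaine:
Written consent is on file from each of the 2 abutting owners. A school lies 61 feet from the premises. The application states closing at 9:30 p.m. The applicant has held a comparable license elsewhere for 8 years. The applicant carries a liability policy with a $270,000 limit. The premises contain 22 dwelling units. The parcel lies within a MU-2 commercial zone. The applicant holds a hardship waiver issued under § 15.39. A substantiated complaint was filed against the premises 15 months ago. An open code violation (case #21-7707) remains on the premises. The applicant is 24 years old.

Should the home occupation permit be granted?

No — denied.

(i) age ≥ 25 — not met.
(ii) no code violations — not satisfied.
(a) = F OR F = false.
(i) not (commercially zoned) — not satisfied.
(ii) ≤ 24 units — holds.
(b) = F OR T = true.
(1): F AND T → false.
(i) no complaint in 18 mo. — not satisfied.
(ii) ≥300 ft from school — fails.
(iii) prior license ≥ 12 yr — not met.
(a): F OR F OR F → false.
(i) hardship waiver — met.
(ii) closes by 8 p.m. — not satisfied.
So (b) is satisfied (T OR F).
So (2) is not satisfied (F AND T).
Overall = F OR F = false.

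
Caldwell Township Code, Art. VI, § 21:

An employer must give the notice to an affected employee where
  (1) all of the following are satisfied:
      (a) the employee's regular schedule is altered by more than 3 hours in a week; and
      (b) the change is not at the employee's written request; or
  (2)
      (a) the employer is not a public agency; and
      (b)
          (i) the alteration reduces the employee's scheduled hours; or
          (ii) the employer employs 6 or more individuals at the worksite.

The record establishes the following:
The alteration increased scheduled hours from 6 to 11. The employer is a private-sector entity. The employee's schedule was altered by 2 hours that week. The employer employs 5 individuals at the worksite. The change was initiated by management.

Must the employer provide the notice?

(a) schedule shift > 3h — not met.
(b) not employee-requested — holds.
(1): F AND T → false.
(a) not (public agency) — met.
(i) hours reduced — fails.
(ii) ≥ 6 at site — not satisfied.
So (b) is not satisfied (F OR F).
(2): T AND F → false.
Overall = F OR F = false.

No — not required.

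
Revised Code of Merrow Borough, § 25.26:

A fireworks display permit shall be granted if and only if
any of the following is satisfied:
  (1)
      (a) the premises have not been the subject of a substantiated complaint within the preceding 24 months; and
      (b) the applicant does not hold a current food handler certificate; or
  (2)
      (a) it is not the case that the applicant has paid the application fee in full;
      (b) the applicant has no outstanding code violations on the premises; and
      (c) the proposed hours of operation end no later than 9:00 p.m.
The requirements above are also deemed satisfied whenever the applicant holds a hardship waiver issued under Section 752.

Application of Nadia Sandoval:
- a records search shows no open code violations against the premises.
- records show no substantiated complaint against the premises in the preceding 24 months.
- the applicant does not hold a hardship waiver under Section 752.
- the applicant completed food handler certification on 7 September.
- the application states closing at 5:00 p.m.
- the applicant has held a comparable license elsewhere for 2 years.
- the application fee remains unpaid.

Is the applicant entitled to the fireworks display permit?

(a) no complaint in 24 mo. — satisfied.
(b) not (food handler cert.) — not satisfied.
So (1) is not satisfied (T AND F).
(a) not (fee paid) — holds.
(b) no code violations — holds.
(c) closes by 9 p.m. — met.
(2) = T AND T AND T = true.
Overall: F OR T → true.
Exception (hardship waiver) — not satisfied.
Result: main true OR exception false → true.

Yes — granted.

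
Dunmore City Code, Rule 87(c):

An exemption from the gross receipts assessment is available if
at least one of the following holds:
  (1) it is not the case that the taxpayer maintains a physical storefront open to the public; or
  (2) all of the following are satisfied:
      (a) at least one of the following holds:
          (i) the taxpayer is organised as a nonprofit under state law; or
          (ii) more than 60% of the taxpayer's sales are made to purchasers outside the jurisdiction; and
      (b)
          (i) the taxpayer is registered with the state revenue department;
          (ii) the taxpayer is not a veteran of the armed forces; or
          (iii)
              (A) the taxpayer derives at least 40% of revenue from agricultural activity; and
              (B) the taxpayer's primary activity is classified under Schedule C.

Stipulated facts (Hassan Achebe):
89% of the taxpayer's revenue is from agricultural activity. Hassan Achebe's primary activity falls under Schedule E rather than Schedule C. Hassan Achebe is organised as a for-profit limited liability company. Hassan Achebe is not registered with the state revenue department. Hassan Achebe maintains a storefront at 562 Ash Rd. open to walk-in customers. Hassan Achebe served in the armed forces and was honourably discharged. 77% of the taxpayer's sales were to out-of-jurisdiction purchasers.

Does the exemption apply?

No — not exempt.

(1) not (has storefront) — not satisfied.
(i) nonprofit — fails.
(ii) >60% out-of-jur. sales — met.
(a): F OR T → true.
(i) state-registered — not met.
(ii) not (veteran) — fails.
(A) ≥40% agricultural — holds.
(B) Schedule C activity — not satisfied.
So (iii) is not satisfied (T AND F).
So (b) is not satisfied (F OR F OR F).
(2) = T AND F = false.
So Overall is not satisfied (F OR F).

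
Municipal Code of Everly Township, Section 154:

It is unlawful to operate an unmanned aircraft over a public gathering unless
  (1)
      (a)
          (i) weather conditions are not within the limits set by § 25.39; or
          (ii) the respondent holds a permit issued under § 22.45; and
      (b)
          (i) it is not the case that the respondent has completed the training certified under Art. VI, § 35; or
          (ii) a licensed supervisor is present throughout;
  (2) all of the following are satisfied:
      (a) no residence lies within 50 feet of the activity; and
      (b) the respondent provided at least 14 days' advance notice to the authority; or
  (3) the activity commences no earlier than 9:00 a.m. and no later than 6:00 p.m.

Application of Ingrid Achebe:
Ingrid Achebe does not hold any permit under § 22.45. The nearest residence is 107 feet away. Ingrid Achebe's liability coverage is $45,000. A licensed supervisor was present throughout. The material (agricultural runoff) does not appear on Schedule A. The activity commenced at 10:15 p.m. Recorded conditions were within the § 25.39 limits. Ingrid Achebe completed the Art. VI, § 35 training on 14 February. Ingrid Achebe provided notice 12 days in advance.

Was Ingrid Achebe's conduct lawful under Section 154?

(i) not (weather ok) — fails.
(ii) holds permit — not met.
(a) = F OR F = false.
(i) not (training certified) — fails.
(ii) supervisor present — met.
(b): F OR T → true.
(1) = F AND T = false.
(a) no residence in 50 ft — met.
(b) ≥14 days' notice — fails.
(2) = T AND F = false.
(3) start within hours — not met.
Overall = F OR F OR F = false.

No — unlawful.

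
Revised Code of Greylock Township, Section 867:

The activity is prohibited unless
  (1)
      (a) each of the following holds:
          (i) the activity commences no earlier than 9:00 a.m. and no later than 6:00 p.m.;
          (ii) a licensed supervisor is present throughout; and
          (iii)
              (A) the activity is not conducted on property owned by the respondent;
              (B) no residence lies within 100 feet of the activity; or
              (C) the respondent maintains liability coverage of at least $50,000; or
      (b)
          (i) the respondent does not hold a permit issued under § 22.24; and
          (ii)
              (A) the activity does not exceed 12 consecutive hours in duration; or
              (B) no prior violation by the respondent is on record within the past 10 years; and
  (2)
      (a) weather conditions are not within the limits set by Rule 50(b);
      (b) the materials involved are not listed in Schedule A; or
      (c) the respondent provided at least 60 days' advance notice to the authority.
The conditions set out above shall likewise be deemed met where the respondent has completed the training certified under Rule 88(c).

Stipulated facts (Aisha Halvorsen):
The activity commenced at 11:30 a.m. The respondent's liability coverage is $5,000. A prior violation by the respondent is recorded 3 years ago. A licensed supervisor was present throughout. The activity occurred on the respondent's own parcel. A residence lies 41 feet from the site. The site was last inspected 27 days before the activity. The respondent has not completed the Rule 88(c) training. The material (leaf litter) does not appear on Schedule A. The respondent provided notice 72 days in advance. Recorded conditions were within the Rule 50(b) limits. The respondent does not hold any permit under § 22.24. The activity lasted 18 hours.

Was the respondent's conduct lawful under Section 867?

No — unlawful.

(i) start within hours — holds.
(ii) supervisor present — holds.
(A) not (own property) — not met.
(B) no residence in 100 ft — not met.
(C) coverage ≥ $50,000 — fails.
So (iii) is not satisfied (F OR F OR F).
So (a) is not satisfied (T AND T AND F).
(i) not (holds permit) — satisfied.
(A) ≤ 12 hrs duration — not satisfied.
(B) no prior violation — not met.
So (ii) is not satisfied (F OR F).
So (b) is not satisfied (T AND F).
(1): F OR F → false.
(a) not (weather ok) — not satisfied.
(b) not (Schedule A material) — holds.
(c) ≥60 days' notice — met.
(2): F OR T OR T → true.
Overall: F AND T → false.
Exception (training certified) — not satisfied.
Result: main false OR exception false → false.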